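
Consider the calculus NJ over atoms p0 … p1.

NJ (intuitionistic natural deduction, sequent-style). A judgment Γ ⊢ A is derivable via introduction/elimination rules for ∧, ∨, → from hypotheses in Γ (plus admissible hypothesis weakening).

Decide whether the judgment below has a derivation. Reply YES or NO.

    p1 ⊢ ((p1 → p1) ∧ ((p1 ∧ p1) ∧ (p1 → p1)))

Derivation trace:
[∧I] p1 ⊢ ((p1 → p1) ∧ ((p1 ∧ p1) ∧ (p1 → p1)))
  [→I]  ⊢ (p1 → p1)
    [Ax] p1 ⊢ p1
  [∧I] p1 ⊢ ((p1 ∧ p1) ∧ (p1 → p1))
    [∧I] p1 ⊢ (p1 ∧ p1)
      [Ax] p1 ⊢ p1
      [Ax] p1 ⊢ p1
    [→I]  ⊢ (p1 → p1)
      [Ax] p1 ⊢ p1

Result: YES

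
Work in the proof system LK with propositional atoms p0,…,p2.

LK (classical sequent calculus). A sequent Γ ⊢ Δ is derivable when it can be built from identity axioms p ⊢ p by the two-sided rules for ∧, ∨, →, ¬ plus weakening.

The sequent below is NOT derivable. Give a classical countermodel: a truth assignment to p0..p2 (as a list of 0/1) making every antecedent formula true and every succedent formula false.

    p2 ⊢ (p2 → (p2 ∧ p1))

Enumerate valuations to refute Γ ⊢ Δ:
  v=000: Γ:[p2=F] Δ:[(p2 → (p2 ∧ p1))=T] refutes=False
  v=001: Γ:[p2=T] Δ:[(p2 → (p2 ∧ p1))=F] refutes=True  ← countermodel

Result: [0, 0, 1]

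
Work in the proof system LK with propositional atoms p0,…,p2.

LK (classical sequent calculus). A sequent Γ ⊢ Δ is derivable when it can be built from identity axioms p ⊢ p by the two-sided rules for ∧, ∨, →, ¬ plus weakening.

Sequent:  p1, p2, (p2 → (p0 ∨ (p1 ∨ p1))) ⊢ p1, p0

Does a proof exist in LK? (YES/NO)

Proof tree:
[→L] p1, p2, (p2 → (p0 ∨ (p1 ∨ p1))) ⊢ p1, p0
  [Ax] p2 ⊢ p2
  [∨L] p1, (p0 ∨ (p1 ∨ p1)) ⊢ p1, p0
    [Ax] p0 ⊢ p0
    [∨L] p1, (p1 ∨ p1) ⊢ p1
      [WL] p1, p1 ⊢ p1
        [Ax] p1 ⊢ p1
      [WL] p1, p1 ⊢ p1
        [Ax] p1 ⊢ p1

Result: YES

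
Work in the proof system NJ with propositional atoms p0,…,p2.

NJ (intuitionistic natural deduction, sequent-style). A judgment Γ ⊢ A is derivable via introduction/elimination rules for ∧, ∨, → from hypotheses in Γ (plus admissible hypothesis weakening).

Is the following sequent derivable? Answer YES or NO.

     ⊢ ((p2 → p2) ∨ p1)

Proof tree:
[∨I₁]  ⊢ ((p2 → p2) ∨ p1)
  [→I]  ⊢ (p2 → p2)
    [Ax] p2 ⊢ p2

Result: YES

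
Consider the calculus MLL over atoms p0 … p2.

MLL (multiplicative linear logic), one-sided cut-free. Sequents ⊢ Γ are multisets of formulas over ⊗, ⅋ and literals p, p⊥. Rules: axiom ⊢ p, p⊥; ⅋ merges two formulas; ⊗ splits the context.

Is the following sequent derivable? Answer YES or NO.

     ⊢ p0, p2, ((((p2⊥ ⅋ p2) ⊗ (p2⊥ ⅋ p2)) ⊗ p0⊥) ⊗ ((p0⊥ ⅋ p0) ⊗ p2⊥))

Derivation trace:
[⊗]  ⊢ p0, p2, ((((p2⊥ ⅋ p2) ⊗ (p2⊥ ⅋ p2)) ⊗ p0⊥) ⊗ ((p0⊥ ⅋ p0) ⊗ p2⊥))
  [⊗]  ⊢ p0, (((p2⊥ ⅋ p2) ⊗ (p2⊥ ⅋ p2)) ⊗ p0⊥)
    [⊗]  ⊢ ((p2⊥ ⅋ p2) ⊗ (p2⊥ ⅋ p2))
      [⅋]  ⊢ (p2⊥ ⅋ p2)
        [Ax]  ⊢ p2, p2⊥
      [⅋]  ⊢ (p2⊥ ⅋ p2)
        [Ax]  ⊢ p2, p2⊥
    [Ax]  ⊢ p0, p0⊥
  [⊗]  ⊢ p2, ((p0⊥ ⅋ p0) ⊗ p2⊥)
    [⅋]  ⊢ (p0⊥ ⅋ p0)
      [Ax]  ⊢ p0, p0⊥
    [Ax]  ⊢ p2, p2⊥

Result: YES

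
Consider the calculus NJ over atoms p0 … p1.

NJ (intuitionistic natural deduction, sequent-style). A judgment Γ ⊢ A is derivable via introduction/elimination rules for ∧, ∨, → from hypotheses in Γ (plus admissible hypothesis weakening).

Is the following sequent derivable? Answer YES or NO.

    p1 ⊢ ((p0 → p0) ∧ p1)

Derivation trace:
[∧I] p1 ⊢ ((p0 → p0) ∧ p1)
  [→I]  ⊢ (p0 → p0)
    [Ax] p0 ⊢ p0
  [Ax] p1 ⊢ p1

Result: YES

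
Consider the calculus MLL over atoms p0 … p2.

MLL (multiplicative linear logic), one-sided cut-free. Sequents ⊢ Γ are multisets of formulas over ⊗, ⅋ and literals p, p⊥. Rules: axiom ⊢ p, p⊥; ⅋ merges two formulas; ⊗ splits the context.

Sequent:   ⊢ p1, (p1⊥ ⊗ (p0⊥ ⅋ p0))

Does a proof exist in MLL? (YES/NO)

Proof tree:
[⊗]  ⊢ p1, (p1⊥ ⊗ (p0⊥ ⅋ p0))
  [Ax]  ⊢ p1, p1⊥
  [⅋]  ⊢ (p0⊥ ⅋ p0)
    [Ax]  ⊢ p0, p0⊥

Result: YES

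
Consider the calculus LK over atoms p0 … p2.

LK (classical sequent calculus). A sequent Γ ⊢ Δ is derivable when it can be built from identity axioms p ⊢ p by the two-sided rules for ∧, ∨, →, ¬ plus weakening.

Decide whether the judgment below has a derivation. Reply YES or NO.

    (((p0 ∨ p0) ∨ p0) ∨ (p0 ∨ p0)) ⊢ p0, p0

Derivation trace:
[WR] (((p0 ∨ p0) ∨ p0) ∨ (p0 ∨ p0)) ⊢ p0, p0
  [∨L] (((p0 ∨ p0) ∨ p0) ∨ (p0 ∨ p0)) ⊢ p0
    [∨L] ((p0 ∨ p0) ∨ p0) ⊢ p0
      [∨L] (p0 ∨ p0) ⊢ p0
        [Ax] p0 ⊢ p0
        [Ax] p0 ⊢ p0
      [Ax] p0 ⊢ p0
    [∨L] (p0 ∨ p0) ⊢ p0
      [Ax] p0 ⊢ p0
      [Ax] p0 ⊢ p0

Result: YES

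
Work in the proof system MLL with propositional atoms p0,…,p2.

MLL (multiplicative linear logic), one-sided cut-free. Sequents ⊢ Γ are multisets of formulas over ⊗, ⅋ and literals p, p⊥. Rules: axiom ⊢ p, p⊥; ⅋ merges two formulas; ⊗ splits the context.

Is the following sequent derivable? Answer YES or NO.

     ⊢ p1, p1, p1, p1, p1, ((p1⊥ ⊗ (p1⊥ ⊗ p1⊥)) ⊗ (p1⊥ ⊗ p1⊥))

Derivation (root first):
[⊗]  ⊢ p1, p1, p1, p1, p1, ((p1⊥ ⊗ (p1⊥ ⊗ p1⊥)) ⊗ (p1⊥ ⊗ p1⊥))
  [⊗]  ⊢ p1, p1, p1, (p1⊥ ⊗ (p1⊥ ⊗ p1⊥))
    [Ax]  ⊢ p1, p1⊥
    [⊗]  ⊢ p1, p1, (p1⊥ ⊗ p1⊥)
      [Ax]  ⊢ p1, p1⊥
      [Ax]  ⊢ p1, p1⊥
  [⊗]  ⊢ p1, p1, (p1⊥ ⊗ p1⊥)
    [Ax]  ⊢ p1, p1⊥
    [Ax]  ⊢ p1, p1⊥

Result: YES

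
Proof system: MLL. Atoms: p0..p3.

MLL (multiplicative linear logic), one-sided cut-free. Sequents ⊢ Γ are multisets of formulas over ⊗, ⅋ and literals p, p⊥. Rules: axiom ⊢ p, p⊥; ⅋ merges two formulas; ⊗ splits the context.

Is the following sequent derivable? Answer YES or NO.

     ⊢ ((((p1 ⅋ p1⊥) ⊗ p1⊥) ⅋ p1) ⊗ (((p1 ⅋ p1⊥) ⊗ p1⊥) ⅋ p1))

Derivation (root first):
[⊗]  ⊢ ((((p1 ⅋ p1⊥) ⊗ p1⊥) ⅋ p1) ⊗ (((p1 ⅋ p1⊥) ⊗ p1⊥) ⅋ p1))
  [⅋]  ⊢ (((p1 ⅋ p1⊥) ⊗ p1⊥) ⅋ p1)
    [⊗]  ⊢ p1, ((p1 ⅋ p1⊥) ⊗ p1⊥)
      [⅋]  ⊢ (p1 ⅋ p1⊥)
        [Ax]  ⊢ p1, p1⊥
      [Ax]  ⊢ p1, p1⊥
  [⅋]  ⊢ (((p1 ⅋ p1⊥) ⊗ p1⊥) ⅋ p1)
    [⊗]  ⊢ p1, ((p1 ⅋ p1⊥) ⊗ p1⊥)
      [⅋]  ⊢ (p1 ⅋ p1⊥)
        [Ax]  ⊢ p1, p1⊥
      [Ax]  ⊢ p1, p1⊥

Result: YES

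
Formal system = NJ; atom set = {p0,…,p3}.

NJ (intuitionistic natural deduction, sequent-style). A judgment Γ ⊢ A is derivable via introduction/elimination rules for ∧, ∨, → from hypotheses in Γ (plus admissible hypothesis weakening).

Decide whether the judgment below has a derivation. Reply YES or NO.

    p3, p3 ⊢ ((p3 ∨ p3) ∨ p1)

Derivation trace:
[∨I₁] p3, p3 ⊢ ((p3 ∨ p3) ∨ p1)
  [∨I₂] p3, p3 ⊢ (p3 ∨ p3)
    [Wk] p3, p3 ⊢ p3
      [Ax] p3 ⊢ p3

Result: YES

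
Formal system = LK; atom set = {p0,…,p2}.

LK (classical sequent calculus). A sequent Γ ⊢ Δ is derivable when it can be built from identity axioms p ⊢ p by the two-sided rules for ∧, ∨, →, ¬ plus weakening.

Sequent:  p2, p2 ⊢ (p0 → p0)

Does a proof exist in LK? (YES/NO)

Derivation trace:
[WL] p2, p2 ⊢ (p0 → p0)
  [→R] p2 ⊢ (p0 → p0)
    [WL] p0, p2 ⊢ p0
      [Ax] p0 ⊢ p0

Result: YES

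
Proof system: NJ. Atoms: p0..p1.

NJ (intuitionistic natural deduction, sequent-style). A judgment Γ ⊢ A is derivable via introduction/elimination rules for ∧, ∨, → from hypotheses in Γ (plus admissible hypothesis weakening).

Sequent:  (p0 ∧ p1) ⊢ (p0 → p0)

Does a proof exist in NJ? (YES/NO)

Derivation (root first):
[Wk] (p0 ∧ p1) ⊢ (p0 → p0)
  [→I]  ⊢ (p0 → p0)
    [Ax] p0 ⊢ p0

Result: YES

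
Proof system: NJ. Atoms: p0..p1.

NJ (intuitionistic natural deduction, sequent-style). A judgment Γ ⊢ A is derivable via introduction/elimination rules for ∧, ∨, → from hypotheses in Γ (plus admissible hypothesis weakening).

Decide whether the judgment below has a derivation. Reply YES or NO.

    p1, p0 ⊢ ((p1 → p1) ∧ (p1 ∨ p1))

Proof tree:
[∧I] p1, p0 ⊢ ((p1 → p1) ∧ (p1 ∨ p1))
  [→I] p1, p0 ⊢ (p1 → p1)
    [Wk] p1, p1, p0 ⊢ p1
      [Wk] p1, p1 ⊢ p1
        [Ax] p1 ⊢ p1
  [∨I₂] p1 ⊢ (p1 ∨ p1)
    [Ax] p1 ⊢ p1

Result: YES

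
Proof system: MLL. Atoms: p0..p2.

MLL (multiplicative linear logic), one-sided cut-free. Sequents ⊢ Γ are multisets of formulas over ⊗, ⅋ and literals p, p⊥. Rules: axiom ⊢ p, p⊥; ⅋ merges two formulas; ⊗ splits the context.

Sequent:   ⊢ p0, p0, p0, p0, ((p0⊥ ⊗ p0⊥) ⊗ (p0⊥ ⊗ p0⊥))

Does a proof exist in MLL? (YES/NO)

Derivation (root first):
[⊗]  ⊢ p0, p0, p0, p0, ((p0⊥ ⊗ p0⊥) ⊗ (p0⊥ ⊗ p0⊥))
  [⊗]  ⊢ p0, p0, (p0⊥ ⊗ p0⊥)
    [Ax]  ⊢ p0, p0⊥
    [Ax]  ⊢ p0, p0⊥
  [⊗]  ⊢ p0, p0, (p0⊥ ⊗ p0⊥)
    [Ax]  ⊢ p0, p0⊥
    [Ax]  ⊢ p0, p0⊥

Result: YES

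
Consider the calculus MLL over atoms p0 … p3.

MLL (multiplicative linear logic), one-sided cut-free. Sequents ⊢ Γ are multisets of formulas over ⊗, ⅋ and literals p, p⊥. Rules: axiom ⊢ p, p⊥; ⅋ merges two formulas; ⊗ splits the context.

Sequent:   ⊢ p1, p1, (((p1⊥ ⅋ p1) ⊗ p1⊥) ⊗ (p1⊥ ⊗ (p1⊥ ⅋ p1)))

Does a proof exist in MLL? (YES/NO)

Derivation (root first):
[⊗]  ⊢ p1, p1, (((p1⊥ ⅋ p1) ⊗ p1⊥) ⊗ (p1⊥ ⊗ (p1⊥ ⅋ p1)))
  [⊗]  ⊢ p1, ((p1⊥ ⅋ p1) ⊗ p1⊥)
    [⅋]  ⊢ (p1⊥ ⅋ p1)
      [Ax]  ⊢ p1, p1⊥
    [Ax]  ⊢ p1, p1⊥
  [⊗]  ⊢ p1, (p1⊥ ⊗ (p1⊥ ⅋ p1))
    [Ax]  ⊢ p1, p1⊥
    [⅋]  ⊢ (p1⊥ ⅋ p1)
      [Ax]  ⊢ p1, p1⊥

Result: YES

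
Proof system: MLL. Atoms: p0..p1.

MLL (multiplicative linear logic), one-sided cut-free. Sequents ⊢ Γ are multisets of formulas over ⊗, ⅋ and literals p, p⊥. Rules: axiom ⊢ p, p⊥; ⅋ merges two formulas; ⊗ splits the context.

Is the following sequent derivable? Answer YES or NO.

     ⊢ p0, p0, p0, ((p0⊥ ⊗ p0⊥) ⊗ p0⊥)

Derivation trace:
[⊗]  ⊢ p0, p0, p0, ((p0⊥ ⊗ p0⊥) ⊗ p0⊥)
  [⊗]  ⊢ p0, p0, (p0⊥ ⊗ p0⊥)
    [Ax]  ⊢ p0, p0⊥
    [Ax]  ⊢ p0, p0⊥
  [Ax]  ⊢ p0, p0⊥

Result: YES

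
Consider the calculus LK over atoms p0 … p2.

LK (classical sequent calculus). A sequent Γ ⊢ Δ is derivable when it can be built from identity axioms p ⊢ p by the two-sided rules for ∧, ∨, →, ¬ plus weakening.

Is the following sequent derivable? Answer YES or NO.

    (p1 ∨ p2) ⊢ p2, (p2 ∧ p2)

Truth-table refutation:
  v=000: Γ:[(p1 ∨ p2)=F] Δ:[p2=F, (p2 ∧ p2)=F] refutes=False
  v=001: Γ:[(p1 ∨ p2)=T] Δ:[p2=T, (p2 ∧ p2)=T] refutes=False
  v=010: Γ:[(p1 ∨ p2)=T] Δ:[p2=F, (p2 ∧ p2)=F] refutes=True  ← countermodel

Result: NO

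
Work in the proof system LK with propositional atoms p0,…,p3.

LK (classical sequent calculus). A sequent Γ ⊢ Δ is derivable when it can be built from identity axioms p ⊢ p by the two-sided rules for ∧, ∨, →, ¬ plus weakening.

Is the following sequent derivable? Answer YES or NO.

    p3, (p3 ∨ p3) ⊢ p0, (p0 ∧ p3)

Enumerate valuations to refute Γ ⊢ Δ:
  v=0000: Γ:[p3=F, (p3 ∨ p3)=F] Δ:[p0=F, (p0 ∧ p3)=F] refutes=False
  v=0001: Γ:[p3=T, (p3 ∨ p3)=T] Δ:[p0=F, (p0 ∧ p3)=F] refutes=True  ← countermodel

Result: NO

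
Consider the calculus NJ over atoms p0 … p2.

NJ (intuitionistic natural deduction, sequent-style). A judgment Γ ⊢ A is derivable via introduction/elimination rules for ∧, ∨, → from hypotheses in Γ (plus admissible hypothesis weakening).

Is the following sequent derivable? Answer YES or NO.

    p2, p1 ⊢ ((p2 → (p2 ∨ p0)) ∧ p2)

Proof tree:
[Wk] p2, p1 ⊢ ((p2 → (p2 ∨ p0)) ∧ p2)
  [∧I] p2 ⊢ ((p2 → (p2 ∨ p0)) ∧ p2)
    [→I]  ⊢ (p2 → (p2 ∨ p0))
      [∨I₁] p2 ⊢ (p2 ∨ p0)
        [Ax] p2 ⊢ p2
    [Ax] p2 ⊢ p2

Result: YES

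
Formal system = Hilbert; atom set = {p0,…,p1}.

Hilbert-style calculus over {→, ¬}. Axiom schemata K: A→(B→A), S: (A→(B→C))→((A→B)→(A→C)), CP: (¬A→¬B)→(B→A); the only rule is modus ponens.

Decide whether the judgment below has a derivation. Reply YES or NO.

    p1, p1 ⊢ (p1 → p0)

Search for a countermodel by truth-table:
  v=00: Γ:[p1=F, p1=F] Δ:[(p1 → p0)=T] refutes=False
  v=01: Γ:[p1=T, p1=T] Δ:[(p1 → p0)=F] refutes=True  ← countermodel

Result: NO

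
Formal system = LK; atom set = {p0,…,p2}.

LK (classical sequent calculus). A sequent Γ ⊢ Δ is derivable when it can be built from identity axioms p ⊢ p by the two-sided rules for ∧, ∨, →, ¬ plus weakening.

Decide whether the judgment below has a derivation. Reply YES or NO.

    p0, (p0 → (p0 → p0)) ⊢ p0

Proof tree:
[→L] p0, (p0 → (p0 → p0)) ⊢ p0
  [Ax] p0 ⊢ p0
  [→L] p0, (p0 → p0) ⊢ p0
    [Ax] p0 ⊢ p0
    [Ax] p0 ⊢ p0

Result: YES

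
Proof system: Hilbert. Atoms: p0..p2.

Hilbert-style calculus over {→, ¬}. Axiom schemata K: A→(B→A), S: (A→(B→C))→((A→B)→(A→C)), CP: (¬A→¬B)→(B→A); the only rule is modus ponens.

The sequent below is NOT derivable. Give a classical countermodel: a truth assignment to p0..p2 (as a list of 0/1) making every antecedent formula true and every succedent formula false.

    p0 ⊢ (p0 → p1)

Enumerate valuations to refute Γ ⊢ Δ:
  v=000: Γ:[p0=F] Δ:[(p0 → p1)=T] refutes=False
  v=001: Γ:[p0=F] Δ:[(p0 → p1)=T] refutes=False
  v=010: Γ:[p0=F] Δ:[(p0 → p1)=T] refutes=False
  v=011: Γ:[p0=F] Δ:[(p0 → p1)=T] refutes=False
  v=100: Γ:[p0=T] Δ:[(p0 → p1)=F] refutes=True  ← countermodel

Result: [1, 0, 0]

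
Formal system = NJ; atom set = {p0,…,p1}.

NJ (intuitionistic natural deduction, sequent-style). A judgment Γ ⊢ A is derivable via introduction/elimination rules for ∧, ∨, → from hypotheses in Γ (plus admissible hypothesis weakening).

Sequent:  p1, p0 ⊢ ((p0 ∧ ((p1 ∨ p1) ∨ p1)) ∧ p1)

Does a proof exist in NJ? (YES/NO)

Derivation trace:
[∧I] p1, p0 ⊢ ((p0 ∧ ((p1 ∨ p1) ∨ p1)) ∧ p1)
  [∧I] p1, p0 ⊢ (p0 ∧ ((p1 ∨ p1) ∨ p1))
    [Ax] p0 ⊢ p0
    [∨I₁] p1 ⊢ ((p1 ∨ p1) ∨ p1)
      [∨I₁] p1 ⊢ (p1 ∨ p1)
        [Ax] p1 ⊢ p1
  [Wk] p1, p1 ⊢ p1
    [Ax] p1 ⊢ p1

Result: YES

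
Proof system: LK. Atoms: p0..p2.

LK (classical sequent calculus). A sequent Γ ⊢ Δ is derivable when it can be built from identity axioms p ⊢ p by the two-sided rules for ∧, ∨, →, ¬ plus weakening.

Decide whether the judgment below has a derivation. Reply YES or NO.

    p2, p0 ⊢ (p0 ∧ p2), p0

Proof tree:
[WR] p2, p0 ⊢ (p0 ∧ p2), p0
  [∧R] p2, p0 ⊢ (p0 ∧ p2)
    [Ax] p0 ⊢ p0
    [Ax] p2 ⊢ p2

Result: YES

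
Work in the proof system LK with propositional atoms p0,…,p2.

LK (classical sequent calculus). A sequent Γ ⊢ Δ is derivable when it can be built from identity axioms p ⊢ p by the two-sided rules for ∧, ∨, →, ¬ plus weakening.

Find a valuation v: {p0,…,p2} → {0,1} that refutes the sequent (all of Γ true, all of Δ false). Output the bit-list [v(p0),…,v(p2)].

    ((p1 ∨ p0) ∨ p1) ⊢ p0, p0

Truth-table refutation:
  v=000: Γ:[((p1 ∨ p0) ∨ p1)=F] Δ:[p0=F, p0=F] refutes=False
  v=001: Γ:[((p1 ∨ p0) ∨ p1)=F] Δ:[p0=F, p0=F] refutes=False
  v=010: Γ:[((p1 ∨ p0) ∨ p1)=T] Δ:[p0=F, p0=F] refutes=True  ← countermodel

Result: [0, 1, 0]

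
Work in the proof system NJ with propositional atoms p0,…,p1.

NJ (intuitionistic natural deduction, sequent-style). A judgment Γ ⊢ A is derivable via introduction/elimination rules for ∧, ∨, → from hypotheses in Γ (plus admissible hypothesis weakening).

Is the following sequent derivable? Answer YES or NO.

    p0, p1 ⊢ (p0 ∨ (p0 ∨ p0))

Derivation trace:
[∨I₂] p0, p1 ⊢ (p0 ∨ (p0 ∨ p0))
  [∨I₂] p0, p1 ⊢ (p0 ∨ p0)
    [Wk] p0, p1 ⊢ p0
      [Ax] p0 ⊢ p0

Result: YES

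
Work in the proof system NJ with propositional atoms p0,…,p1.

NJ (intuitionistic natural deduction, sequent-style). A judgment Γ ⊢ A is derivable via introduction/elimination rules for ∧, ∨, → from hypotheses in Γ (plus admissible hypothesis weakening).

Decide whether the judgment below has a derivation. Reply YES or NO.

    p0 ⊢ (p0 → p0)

Proof tree:
[→I] p0 ⊢ (p0 → p0)
  [Wk] p0, p0 ⊢ p0
    [Ax] p0 ⊢ p0

Result: YES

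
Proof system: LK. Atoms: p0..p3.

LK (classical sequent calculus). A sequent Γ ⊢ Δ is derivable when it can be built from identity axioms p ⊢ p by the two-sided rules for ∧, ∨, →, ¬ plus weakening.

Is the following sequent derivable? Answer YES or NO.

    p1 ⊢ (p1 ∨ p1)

Proof tree:
[∨R] p1 ⊢ (p1 ∨ p1)
  [WR] p1 ⊢ p1, p1
    [Ax] p1 ⊢ p1

Result: YES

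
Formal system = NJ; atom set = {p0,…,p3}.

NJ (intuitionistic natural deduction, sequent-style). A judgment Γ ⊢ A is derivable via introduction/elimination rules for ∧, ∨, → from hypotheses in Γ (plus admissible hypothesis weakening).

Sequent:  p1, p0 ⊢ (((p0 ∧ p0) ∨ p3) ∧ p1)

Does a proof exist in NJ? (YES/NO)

Proof tree:
[∧I] p1, p0 ⊢ (((p0 ∧ p0) ∨ p3) ∧ p1)
  [∨I₁] p0 ⊢ ((p0 ∧ p0) ∨ p3)
    [∧I] p0 ⊢ (p0 ∧ p0)
      [Ax] p0 ⊢ p0
      [Ax] p0 ⊢ p0
  [Ax] p1 ⊢ p1

Result: YES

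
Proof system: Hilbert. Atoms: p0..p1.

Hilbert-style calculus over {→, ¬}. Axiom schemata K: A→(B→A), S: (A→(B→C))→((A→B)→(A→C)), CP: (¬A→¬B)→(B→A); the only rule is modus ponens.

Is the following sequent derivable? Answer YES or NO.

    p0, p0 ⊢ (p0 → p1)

Truth-table refutation:
  v=00: Γ:[p0=F, p0=F] Δ:[(p0 → p1)=T] refutes=False
  v=01: Γ:[p0=F, p0=F] Δ:[(p0 → p1)=T] refutes=False
  v=10: Γ:[p0=T, p0=T] Δ:[(p0 → p1)=F] refutes=True  ← countermodel

Result: NO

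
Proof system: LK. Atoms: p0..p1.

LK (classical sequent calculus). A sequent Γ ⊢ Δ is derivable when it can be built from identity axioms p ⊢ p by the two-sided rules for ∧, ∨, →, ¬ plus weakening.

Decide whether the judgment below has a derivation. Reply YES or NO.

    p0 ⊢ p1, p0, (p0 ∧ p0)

Proof tree:
[∧R] p0 ⊢ p1, p0, (p0 ∧ p0)
  [WR] p0, p0 ⊢ p0, p1, p0
    [WL] p0, p0 ⊢ p0, p1
      [WR] p0 ⊢ p0, p1
        [Ax] p0 ⊢ p0
  [Ax] p0 ⊢ p0

Result: YES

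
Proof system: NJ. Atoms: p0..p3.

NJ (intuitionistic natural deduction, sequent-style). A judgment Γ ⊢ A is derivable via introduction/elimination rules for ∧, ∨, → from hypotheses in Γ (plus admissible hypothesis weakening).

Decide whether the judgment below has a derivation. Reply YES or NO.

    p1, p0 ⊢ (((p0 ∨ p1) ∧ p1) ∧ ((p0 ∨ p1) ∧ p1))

Proof tree:
[∧I] p1, p0 ⊢ (((p0 ∨ p1) ∧ p1) ∧ ((p0 ∨ p1) ∧ p1))
  [∧I] p1, p0 ⊢ ((p0 ∨ p1) ∧ p1)
    [∨I₁] p0 ⊢ (p0 ∨ p1)
      [Ax] p0 ⊢ p0
    [Ax] p1 ⊢ p1
  [∧I] p1, p0 ⊢ ((p0 ∨ p1) ∧ p1)
    [∨I₁] p0 ⊢ (p0 ∨ p1)
      [Ax] p0 ⊢ p0
    [Ax] p1 ⊢ p1

Result: YES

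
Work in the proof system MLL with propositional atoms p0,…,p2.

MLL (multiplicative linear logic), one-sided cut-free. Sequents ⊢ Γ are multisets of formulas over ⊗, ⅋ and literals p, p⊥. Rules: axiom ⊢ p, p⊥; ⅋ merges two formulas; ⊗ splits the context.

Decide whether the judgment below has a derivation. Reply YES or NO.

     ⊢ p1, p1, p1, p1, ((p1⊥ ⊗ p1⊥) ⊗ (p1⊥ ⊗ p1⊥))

Proof tree:
[⊗]  ⊢ p1, p1, p1, p1, ((p1⊥ ⊗ p1⊥) ⊗ (p1⊥ ⊗ p1⊥))
  [⊗]  ⊢ p1, p1, (p1⊥ ⊗ p1⊥)
    [Ax]  ⊢ p1, p1⊥
    [Ax]  ⊢ p1, p1⊥
  [⊗]  ⊢ p1, p1, (p1⊥ ⊗ p1⊥)
    [Ax]  ⊢ p1, p1⊥
    [Ax]  ⊢ p1, p1⊥

Result: YES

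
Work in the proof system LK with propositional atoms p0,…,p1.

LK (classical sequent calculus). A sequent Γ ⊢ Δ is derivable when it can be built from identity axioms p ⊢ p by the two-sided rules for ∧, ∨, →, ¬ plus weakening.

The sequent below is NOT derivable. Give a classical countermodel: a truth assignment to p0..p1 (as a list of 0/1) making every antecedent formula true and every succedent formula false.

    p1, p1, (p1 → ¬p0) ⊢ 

Truth-table refutation:
  v=00: Γ:[p1=F, p1=F, (p1 → ¬p0)=T] Δ:[] refutes=False
  v=01: Γ:[p1=T, p1=T, (p1 → ¬p0)=T] Δ:[] refutes=True  ← countermodel

Result: [0, 1]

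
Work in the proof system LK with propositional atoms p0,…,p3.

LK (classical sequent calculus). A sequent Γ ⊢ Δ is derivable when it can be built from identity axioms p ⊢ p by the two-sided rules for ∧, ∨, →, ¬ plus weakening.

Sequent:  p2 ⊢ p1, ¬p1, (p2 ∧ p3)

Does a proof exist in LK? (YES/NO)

Derivation trace:
[∧R] p2 ⊢ p1, ¬p1, (p2 ∧ p3)
  [Ax] p2 ⊢ p2
  [WR]  ⊢ p1, ¬p1, p3
    [¬R]  ⊢ p1, ¬p1
      [Ax] p1 ⊢ p1

Result: YES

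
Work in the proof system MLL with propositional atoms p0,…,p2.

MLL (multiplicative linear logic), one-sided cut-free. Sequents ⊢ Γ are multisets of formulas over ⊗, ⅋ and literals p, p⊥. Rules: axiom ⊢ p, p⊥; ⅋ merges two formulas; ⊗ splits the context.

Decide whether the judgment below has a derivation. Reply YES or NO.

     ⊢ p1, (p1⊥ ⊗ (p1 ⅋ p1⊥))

Derivation (root first):
[⊗]  ⊢ p1, (p1⊥ ⊗ (p1 ⅋ p1⊥))
  [Ax]  ⊢ p1, p1⊥
  [⅋]  ⊢ (p1 ⅋ p1⊥)
    [Ax]  ⊢ p1, p1⊥

Result: YES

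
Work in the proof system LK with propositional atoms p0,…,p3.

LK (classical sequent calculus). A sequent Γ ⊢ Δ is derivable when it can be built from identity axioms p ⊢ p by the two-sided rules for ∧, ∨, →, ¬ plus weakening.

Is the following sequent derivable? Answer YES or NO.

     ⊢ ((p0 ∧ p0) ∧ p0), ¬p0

Proof tree:
[¬R]  ⊢ ((p0 ∧ p0) ∧ p0), ¬p0
  [∧R] p0 ⊢ ((p0 ∧ p0) ∧ p0)
    [∧R] p0 ⊢ (p0 ∧ p0)
      [Ax] p0 ⊢ p0
      [Ax] p0 ⊢ p0
    [Ax] p0 ⊢ p0

Result: YES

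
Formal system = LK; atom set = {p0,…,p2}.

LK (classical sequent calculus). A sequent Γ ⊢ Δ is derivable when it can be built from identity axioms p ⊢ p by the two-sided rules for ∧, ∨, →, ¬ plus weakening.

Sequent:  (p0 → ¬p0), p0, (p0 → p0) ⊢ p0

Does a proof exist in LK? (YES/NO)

Derivation trace:
[→L] (p0 → ¬p0), p0, (p0 → p0) ⊢ p0
  [WR] p0, (p0 → ¬p0) ⊢ p0
    [→L] p0, (p0 → ¬p0) ⊢ 
      [Ax] p0 ⊢ p0
      [¬L] p0, ¬p0 ⊢ 
        [Ax] p0 ⊢ p0
  [Ax] p0 ⊢ p0

Result: YES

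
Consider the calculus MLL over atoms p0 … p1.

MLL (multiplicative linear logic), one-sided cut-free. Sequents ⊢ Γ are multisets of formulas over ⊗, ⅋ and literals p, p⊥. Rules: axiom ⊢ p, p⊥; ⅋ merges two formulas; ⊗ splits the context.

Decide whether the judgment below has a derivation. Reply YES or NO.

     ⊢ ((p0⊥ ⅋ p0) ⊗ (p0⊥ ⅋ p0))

Derivation (root first):
[⊗]  ⊢ ((p0⊥ ⅋ p0) ⊗ (p0⊥ ⅋ p0))
  [⅋]  ⊢ (p0⊥ ⅋ p0)
    [Ax]  ⊢ p0, p0⊥
  [⅋]  ⊢ (p0⊥ ⅋ p0)
    [Ax]  ⊢ p0, p0⊥

Result: YES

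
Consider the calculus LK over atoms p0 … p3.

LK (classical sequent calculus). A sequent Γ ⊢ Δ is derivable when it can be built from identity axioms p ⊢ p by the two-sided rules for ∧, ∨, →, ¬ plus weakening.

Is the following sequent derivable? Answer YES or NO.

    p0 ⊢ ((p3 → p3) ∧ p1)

Search for a countermodel by truth-table:
  v=0000: Γ:[p0=F] Δ:[((p3 → p3) ∧ p1)=F] refutes=False
  v=0001: Γ:[p0=F] Δ:[((p3 → p3) ∧ p1)=F] refutes=False
  v=0010: Γ:[p0=F] Δ:[((p3 → p3) ∧ p1)=F] refutes=False
  v=0011: Γ:[p0=F] Δ:[((p3 → p3) ∧ p1)=F] refutes=False
  v=0100: Γ:[p0=F] Δ:[((p3 → p3) ∧ p1)=T] refutes=False
  v=0101: Γ:[p0=F] Δ:[((p3 → p3) ∧ p1)=T] refutes=False
  v=0110: Γ:[p0=F] Δ:[((p3 → p3) ∧ p1)=T] refutes=False
  v=0111: Γ:[p0=F] Δ:[((p3 → p3) ∧ p1)=T] refutes=False
  v=1000: Γ:[p0=T] Δ:[((p3 → p3) ∧ p1)=F] refutes=True  ← countermodel

Result: NO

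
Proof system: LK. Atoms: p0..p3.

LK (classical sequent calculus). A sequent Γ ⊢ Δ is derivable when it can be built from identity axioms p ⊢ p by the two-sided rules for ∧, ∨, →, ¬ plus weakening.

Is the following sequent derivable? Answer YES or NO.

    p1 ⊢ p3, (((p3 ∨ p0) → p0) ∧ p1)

Derivation trace:
[∧R] p1 ⊢ p3, (((p3 ∨ p0) → p0) ∧ p1)
  [→R]  ⊢ p3, ((p3 ∨ p0) → p0)
    [∨L] (p3 ∨ p0) ⊢ p3, p0
      [Ax] p3 ⊢ p3
      [Ax] p0 ⊢ p0
  [Ax] p1 ⊢ p1

Result: YES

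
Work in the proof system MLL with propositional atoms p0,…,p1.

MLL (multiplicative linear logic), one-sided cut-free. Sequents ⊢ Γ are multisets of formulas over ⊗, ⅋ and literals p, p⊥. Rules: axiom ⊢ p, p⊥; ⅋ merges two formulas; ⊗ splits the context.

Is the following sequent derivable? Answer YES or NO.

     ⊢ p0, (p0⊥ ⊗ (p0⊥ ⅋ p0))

Derivation (root first):
[⊗]  ⊢ p0, (p0⊥ ⊗ (p0⊥ ⅋ p0))
  [Ax]  ⊢ p0, p0⊥
  [⅋]  ⊢ (p0⊥ ⅋ p0)
    [Ax]  ⊢ p0, p0⊥

Result: YES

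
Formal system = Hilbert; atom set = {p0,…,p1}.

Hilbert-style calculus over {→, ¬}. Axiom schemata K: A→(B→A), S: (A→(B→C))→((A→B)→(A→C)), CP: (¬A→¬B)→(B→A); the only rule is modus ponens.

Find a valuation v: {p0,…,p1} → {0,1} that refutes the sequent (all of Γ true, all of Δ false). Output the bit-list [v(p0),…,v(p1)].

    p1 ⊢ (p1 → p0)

Search for a countermodel by truth-table:
  v=00: Γ:[p1=F] Δ:[(p1 → p0)=T] refutes=False
  v=01: Γ:[p1=T] Δ:[(p1 → p0)=F] refutes=True  ← countermodel

Result: [0, 1]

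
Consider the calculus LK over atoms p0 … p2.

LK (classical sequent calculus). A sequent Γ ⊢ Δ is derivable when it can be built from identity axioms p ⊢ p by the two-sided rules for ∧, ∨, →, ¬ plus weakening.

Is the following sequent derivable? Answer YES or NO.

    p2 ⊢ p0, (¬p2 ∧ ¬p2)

Truth-table refutation:
  v=000: Γ:[p2=F] Δ:[p0=F, (¬p2 ∧ ¬p2)=T] refutes=False
  v=001: Γ:[p2=T] Δ:[p0=F, (¬p2 ∧ ¬p2)=F] refutes=True  ← countermodel

Result: NO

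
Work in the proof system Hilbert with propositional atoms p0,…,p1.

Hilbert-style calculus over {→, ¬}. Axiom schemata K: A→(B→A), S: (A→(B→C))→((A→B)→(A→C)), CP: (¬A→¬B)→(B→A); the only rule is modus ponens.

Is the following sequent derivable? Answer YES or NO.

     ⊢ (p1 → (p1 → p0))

Truth-table refutation:
  v=00: Γ:[] Δ:[(p1 → (p1 → p0))=T] refutes=False
  v=01: Γ:[] Δ:[(p1 → (p1 → p0))=F] refutes=True  ← countermodel

Result: NO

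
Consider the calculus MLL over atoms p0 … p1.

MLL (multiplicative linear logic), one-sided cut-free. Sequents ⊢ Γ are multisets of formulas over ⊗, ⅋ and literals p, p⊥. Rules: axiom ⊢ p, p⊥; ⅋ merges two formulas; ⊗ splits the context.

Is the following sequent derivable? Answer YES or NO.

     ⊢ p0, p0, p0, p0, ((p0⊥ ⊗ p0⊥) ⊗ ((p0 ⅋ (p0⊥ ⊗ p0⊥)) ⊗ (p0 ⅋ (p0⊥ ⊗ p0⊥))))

Derivation (root first):
[⊗]  ⊢ p0, p0, p0, p0, ((p0⊥ ⊗ p0⊥) ⊗ ((p0 ⅋ (p0⊥ ⊗ p0⊥)) ⊗ (p0 ⅋ (p0⊥ ⊗ p0⊥))))
  [⊗]  ⊢ p0, p0, (p0⊥ ⊗ p0⊥)
    [Ax]  ⊢ p0, p0⊥
    [Ax]  ⊢ p0, p0⊥
  [⊗]  ⊢ p0, p0, ((p0 ⅋ (p0⊥ ⊗ p0⊥)) ⊗ (p0 ⅋ (p0⊥ ⊗ p0⊥)))
    [⅋]  ⊢ p0, (p0 ⅋ (p0⊥ ⊗ p0⊥))
      [⊗]  ⊢ p0, p0, (p0⊥ ⊗ p0⊥)
        [Ax]  ⊢ p0, p0⊥
        [Ax]  ⊢ p0, p0⊥
    [⅋]  ⊢ p0, (p0 ⅋ (p0⊥ ⊗ p0⊥))
      [⊗]  ⊢ p0, p0, (p0⊥ ⊗ p0⊥)
        [Ax]  ⊢ p0, p0⊥
        [Ax]  ⊢ p0, p0⊥

Result: YES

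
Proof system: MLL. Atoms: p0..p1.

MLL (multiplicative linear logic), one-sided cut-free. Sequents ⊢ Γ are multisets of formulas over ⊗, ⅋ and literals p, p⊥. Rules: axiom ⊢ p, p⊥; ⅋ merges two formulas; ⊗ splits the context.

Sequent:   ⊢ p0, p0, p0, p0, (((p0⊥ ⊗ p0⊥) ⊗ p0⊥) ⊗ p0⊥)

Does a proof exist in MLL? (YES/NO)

Derivation (root first):
[⊗]  ⊢ p0, p0, p0, p0, (((p0⊥ ⊗ p0⊥) ⊗ p0⊥) ⊗ p0⊥)
  [⊗]  ⊢ p0, p0, p0, ((p0⊥ ⊗ p0⊥) ⊗ p0⊥)
    [⊗]  ⊢ p0, p0, (p0⊥ ⊗ p0⊥)
      [Ax]  ⊢ p0, p0⊥
      [Ax]  ⊢ p0, p0⊥
    [Ax]  ⊢ p0, p0⊥
  [Ax]  ⊢ p0, p0⊥

Result: YES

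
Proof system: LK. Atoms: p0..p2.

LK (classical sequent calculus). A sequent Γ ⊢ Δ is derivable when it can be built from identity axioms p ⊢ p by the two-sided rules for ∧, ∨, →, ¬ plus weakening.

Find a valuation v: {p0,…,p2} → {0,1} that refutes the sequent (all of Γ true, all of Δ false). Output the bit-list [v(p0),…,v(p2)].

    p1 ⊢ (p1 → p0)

Truth-table refutation:
  v=000: Γ:[p1=F] Δ:[(p1 → p0)=T] refutes=False
  v=001: Γ:[p1=F] Δ:[(p1 → p0)=T] refutes=False
  v=010: Γ:[p1=T] Δ:[(p1 → p0)=F] refutes=True  ← countermodel

Result: [0, 1, 0]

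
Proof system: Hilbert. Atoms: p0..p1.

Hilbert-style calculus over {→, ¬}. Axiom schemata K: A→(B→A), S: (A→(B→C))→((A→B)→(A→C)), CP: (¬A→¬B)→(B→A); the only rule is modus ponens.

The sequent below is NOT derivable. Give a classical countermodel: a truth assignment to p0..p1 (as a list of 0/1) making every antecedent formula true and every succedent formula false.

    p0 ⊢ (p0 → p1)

Search for a countermodel by truth-table:
  v=00: Γ:[p0=F] Δ:[(p0 → p1)=T] refutes=False
  v=01: Γ:[p0=F] Δ:[(p0 → p1)=T] refutes=False
  v=10: Γ:[p0=T] Δ:[(p0 → p1)=F] refutes=True  ← countermodel

Result: [1, 0]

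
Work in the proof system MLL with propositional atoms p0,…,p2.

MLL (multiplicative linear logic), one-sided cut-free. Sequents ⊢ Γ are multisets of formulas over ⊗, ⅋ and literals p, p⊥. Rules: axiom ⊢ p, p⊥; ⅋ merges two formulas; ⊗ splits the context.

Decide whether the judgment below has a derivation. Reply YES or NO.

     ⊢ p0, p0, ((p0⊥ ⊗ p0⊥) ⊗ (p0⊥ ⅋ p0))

Proof tree:
[⊗]  ⊢ p0, p0, ((p0⊥ ⊗ p0⊥) ⊗ (p0⊥ ⅋ p0))
  [⊗]  ⊢ p0, p0, (p0⊥ ⊗ p0⊥)
    [Ax]  ⊢ p0, p0⊥
    [Ax]  ⊢ p0, p0⊥
  [⅋]  ⊢ (p0⊥ ⅋ p0)
    [Ax]  ⊢ p0, p0⊥

Result: YES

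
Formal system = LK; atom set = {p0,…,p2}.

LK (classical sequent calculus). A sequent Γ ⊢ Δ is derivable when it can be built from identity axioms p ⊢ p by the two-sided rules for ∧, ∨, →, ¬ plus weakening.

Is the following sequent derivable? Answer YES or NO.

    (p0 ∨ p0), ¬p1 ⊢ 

Enumerate valuations to refute Γ ⊢ Δ:
  v=000: Γ:[(p0 ∨ p0)=F, ¬p1=T] Δ:[] refutes=False
  v=001: Γ:[(p0 ∨ p0)=F, ¬p1=T] Δ:[] refutes=False
  v=010: Γ:[(p0 ∨ p0)=F, ¬p1=F] Δ:[] refutes=False
  v=011: Γ:[(p0 ∨ p0)=F, ¬p1=F] Δ:[] refutes=False
  v=100: Γ:[(p0 ∨ p0)=T, ¬p1=T] Δ:[] refutes=True  ← countermodel

Result: NO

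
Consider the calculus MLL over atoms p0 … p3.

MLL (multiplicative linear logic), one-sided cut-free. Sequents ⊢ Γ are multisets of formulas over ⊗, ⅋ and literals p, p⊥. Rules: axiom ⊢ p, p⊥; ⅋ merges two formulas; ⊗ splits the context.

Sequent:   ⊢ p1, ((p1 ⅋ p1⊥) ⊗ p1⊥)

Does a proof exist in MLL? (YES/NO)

Derivation trace:
[⊗]  ⊢ p1, ((p1 ⅋ p1⊥) ⊗ p1⊥)
  [⅋]  ⊢ (p1 ⅋ p1⊥)
    [Ax]  ⊢ p1, p1⊥
  [Ax]  ⊢ p1, p1⊥

Result: YES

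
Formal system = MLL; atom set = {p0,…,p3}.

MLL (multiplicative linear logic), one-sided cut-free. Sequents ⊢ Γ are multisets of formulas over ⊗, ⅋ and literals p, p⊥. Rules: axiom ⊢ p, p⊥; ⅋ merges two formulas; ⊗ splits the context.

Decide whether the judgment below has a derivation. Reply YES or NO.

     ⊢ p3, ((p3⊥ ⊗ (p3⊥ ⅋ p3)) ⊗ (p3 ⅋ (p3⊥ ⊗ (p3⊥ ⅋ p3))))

Proof tree:
[⊗]  ⊢ p3, ((p3⊥ ⊗ (p3⊥ ⅋ p3)) ⊗ (p3 ⅋ (p3⊥ ⊗ (p3⊥ ⅋ p3))))
  [⊗]  ⊢ p3, (p3⊥ ⊗ (p3⊥ ⅋ p3))
    [Ax]  ⊢ p3, p3⊥
    [⅋]  ⊢ (p3⊥ ⅋ p3)
      [Ax]  ⊢ p3, p3⊥
  [⅋]  ⊢ (p3 ⅋ (p3⊥ ⊗ (p3⊥ ⅋ p3)))
    [⊗]  ⊢ p3, (p3⊥ ⊗ (p3⊥ ⅋ p3))
      [Ax]  ⊢ p3, p3⊥
      [⅋]  ⊢ (p3⊥ ⅋ p3)
        [Ax]  ⊢ p3, p3⊥

Result: YES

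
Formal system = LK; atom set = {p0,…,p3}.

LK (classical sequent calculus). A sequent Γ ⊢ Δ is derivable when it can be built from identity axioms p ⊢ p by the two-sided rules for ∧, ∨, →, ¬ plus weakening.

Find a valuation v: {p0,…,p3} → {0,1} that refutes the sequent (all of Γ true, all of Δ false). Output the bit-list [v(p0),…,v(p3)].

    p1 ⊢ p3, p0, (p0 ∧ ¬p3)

Truth-table refutation:
  v=0000: Γ:[p1=F] Δ:[p3=F, p0=F, (p0 ∧ ¬p3)=F] refutes=False
  v=0001: Γ:[p1=F] Δ:[p3=T, p0=F, (p0 ∧ ¬p3)=F] refutes=False
  v=0010: Γ:[p1=F] Δ:[p3=F, p0=F, (p0 ∧ ¬p3)=F] refutes=False
  v=0011: Γ:[p1=F] Δ:[p3=T, p0=F, (p0 ∧ ¬p3)=F] refutes=False
  v=0100: Γ:[p1=T] Δ:[p3=F, p0=F, (p0 ∧ ¬p3)=F] refutes=True  ← countermodel

Result: [0, 1, 0, 0]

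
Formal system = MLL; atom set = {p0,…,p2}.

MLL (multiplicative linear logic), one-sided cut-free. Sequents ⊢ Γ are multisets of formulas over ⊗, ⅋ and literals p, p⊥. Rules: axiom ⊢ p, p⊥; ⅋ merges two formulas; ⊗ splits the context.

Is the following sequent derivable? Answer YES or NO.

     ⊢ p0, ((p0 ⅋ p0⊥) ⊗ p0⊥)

Derivation trace:
[⊗]  ⊢ p0, ((p0 ⅋ p0⊥) ⊗ p0⊥)
  [⅋]  ⊢ (p0 ⅋ p0⊥)
    [Ax]  ⊢ p0, p0⊥
  [Ax]  ⊢ p0, p0⊥

Result: YES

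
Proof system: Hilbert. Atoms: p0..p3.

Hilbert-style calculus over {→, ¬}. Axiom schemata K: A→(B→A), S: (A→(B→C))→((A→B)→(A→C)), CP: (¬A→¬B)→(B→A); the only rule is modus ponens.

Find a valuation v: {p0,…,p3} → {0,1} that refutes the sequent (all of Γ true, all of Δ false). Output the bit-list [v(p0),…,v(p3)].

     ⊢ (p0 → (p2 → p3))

Search for a countermodel by truth-table:
  v=0000: Γ:[] Δ:[(p0 → (p2 → p3))=T] refutes=False
  v=0001: Γ:[] Δ:[(p0 → (p2 → p3))=T] refutes=False
  v=0010: Γ:[] Δ:[(p0 → (p2 → p3))=T] refutes=False
  v=0011: Γ:[] Δ:[(p0 → (p2 → p3))=T] refutes=False
  v=0100: Γ:[] Δ:[(p0 → (p2 → p3))=T] refutes=False
  v=0101: Γ:[] Δ:[(p0 → (p2 → p3))=T] refutes=False
  v=0110: Γ:[] Δ:[(p0 → (p2 → p3))=T] refutes=False
  v=0111: Γ:[] Δ:[(p0 → (p2 → p3))=T] refutes=False
  v=1000: Γ:[] Δ:[(p0 → (p2 → p3))=T] refutes=False
  v=1001: Γ:[] Δ:[(p0 → (p2 → p3))=T] refutes=False
  v=1010: Γ:[] Δ:[(p0 → (p2 → p3))=F] refutes=True  ← countermodel

Result: [1, 0, 1, 0]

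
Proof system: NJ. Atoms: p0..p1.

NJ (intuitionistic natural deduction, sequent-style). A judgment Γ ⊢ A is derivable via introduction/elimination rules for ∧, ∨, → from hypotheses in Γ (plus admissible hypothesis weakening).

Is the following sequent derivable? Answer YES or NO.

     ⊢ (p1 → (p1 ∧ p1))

Derivation trace:
[→I]  ⊢ (p1 → (p1 ∧ p1))
  [∧I] p1 ⊢ (p1 ∧ p1)
    [Ax] p1 ⊢ p1
    [Ax] p1 ⊢ p1

Result: YES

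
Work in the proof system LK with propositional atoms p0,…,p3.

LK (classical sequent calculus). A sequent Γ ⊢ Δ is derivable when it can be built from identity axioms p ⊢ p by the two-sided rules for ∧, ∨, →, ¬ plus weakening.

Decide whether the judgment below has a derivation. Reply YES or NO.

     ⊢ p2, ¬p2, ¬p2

Proof tree:
[¬R]  ⊢ p2, ¬p2, ¬p2
  [WL] p2 ⊢ p2, ¬p2
    [¬R]  ⊢ p2, ¬p2
      [Ax] p2 ⊢ p2

Result: YES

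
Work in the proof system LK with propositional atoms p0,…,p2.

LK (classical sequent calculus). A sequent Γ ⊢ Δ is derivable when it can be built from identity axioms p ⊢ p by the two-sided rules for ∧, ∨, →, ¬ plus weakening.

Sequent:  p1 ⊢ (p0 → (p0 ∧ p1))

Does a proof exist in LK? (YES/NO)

Derivation (root first):
[→R] p1 ⊢ (p0 → (p0 ∧ p1))
  [∧R] p1, p0 ⊢ (p0 ∧ p1)
    [Ax] p0 ⊢ p0
    [Ax] p1 ⊢ p1

Result: YES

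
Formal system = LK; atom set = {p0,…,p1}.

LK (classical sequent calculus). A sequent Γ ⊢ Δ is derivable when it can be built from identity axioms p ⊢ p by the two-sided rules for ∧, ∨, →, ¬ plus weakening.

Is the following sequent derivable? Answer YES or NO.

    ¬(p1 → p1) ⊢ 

Proof tree:
[¬L] ¬(p1 → p1) ⊢ 
  [→R]  ⊢ (p1 → p1)
    [Ax] p1 ⊢ p1

Result: YES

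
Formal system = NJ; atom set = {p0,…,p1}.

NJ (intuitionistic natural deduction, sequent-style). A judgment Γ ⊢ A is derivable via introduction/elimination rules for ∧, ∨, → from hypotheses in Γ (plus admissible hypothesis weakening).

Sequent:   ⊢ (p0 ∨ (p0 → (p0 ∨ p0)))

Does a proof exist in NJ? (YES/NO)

Derivation trace:
[∨I₂]  ⊢ (p0 ∨ (p0 → (p0 ∨ p0)))
  [→I]  ⊢ (p0 → (p0 ∨ p0))
    [∨I₁] p0 ⊢ (p0 ∨ p0)
      [Ax] p0 ⊢ p0

Result: YES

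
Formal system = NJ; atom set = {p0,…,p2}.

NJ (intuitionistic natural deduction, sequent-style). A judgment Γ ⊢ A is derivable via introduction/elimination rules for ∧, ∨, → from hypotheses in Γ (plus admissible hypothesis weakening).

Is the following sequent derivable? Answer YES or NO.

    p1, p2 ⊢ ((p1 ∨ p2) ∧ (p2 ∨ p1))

Proof tree:
[∧I] p1, p2 ⊢ ((p1 ∨ p2) ∧ (p2 ∨ p1))
  [∨I₁] p1 ⊢ (p1 ∨ p2)
    [Ax] p1 ⊢ p1
  [∨I₁] p2 ⊢ (p2 ∨ p1)
    [Ax] p2 ⊢ p2

Result: YES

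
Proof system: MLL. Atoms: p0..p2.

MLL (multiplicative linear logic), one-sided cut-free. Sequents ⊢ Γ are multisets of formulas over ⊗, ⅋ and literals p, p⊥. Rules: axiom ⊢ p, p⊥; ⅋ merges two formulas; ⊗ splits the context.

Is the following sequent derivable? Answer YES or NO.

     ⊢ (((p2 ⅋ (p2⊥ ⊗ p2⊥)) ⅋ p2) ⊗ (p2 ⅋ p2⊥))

Proof tree:
[⊗]  ⊢ (((p2 ⅋ (p2⊥ ⊗ p2⊥)) ⅋ p2) ⊗ (p2 ⅋ p2⊥))
  [⅋]  ⊢ ((p2 ⅋ (p2⊥ ⊗ p2⊥)) ⅋ p2)
    [⅋]  ⊢ p2, (p2 ⅋ (p2⊥ ⊗ p2⊥))
      [⊗]  ⊢ p2, p2, (p2⊥ ⊗ p2⊥)
        [Ax]  ⊢ p2, p2⊥
        [Ax]  ⊢ p2, p2⊥
  [⅋]  ⊢ (p2 ⅋ p2⊥)
    [Ax]  ⊢ p2, p2⊥

Result: YES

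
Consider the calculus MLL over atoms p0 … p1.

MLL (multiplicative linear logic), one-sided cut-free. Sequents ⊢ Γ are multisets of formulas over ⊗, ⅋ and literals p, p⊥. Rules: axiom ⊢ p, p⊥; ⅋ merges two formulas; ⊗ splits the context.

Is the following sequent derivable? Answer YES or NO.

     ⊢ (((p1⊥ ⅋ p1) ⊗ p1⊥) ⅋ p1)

Derivation trace:
[⅋]  ⊢ (((p1⊥ ⅋ p1) ⊗ p1⊥) ⅋ p1)
  [⊗]  ⊢ p1, ((p1⊥ ⅋ p1) ⊗ p1⊥)
    [⅋]  ⊢ (p1⊥ ⅋ p1)
      [Ax]  ⊢ p1, p1⊥
    [Ax]  ⊢ p1, p1⊥

Result: YES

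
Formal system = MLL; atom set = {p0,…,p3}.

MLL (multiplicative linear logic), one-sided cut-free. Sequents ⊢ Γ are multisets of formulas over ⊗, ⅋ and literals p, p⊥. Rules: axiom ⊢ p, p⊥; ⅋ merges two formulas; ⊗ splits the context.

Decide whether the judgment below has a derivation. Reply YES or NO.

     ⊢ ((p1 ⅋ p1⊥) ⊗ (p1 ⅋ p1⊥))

Derivation (root first):
[⊗]  ⊢ ((p1 ⅋ p1⊥) ⊗ (p1 ⅋ p1⊥))
  [⅋]  ⊢ (p1 ⅋ p1⊥)
    [Ax]  ⊢ p1, p1⊥
  [⅋]  ⊢ (p1 ⅋ p1⊥)
    [Ax]  ⊢ p1, p1⊥

Result: YES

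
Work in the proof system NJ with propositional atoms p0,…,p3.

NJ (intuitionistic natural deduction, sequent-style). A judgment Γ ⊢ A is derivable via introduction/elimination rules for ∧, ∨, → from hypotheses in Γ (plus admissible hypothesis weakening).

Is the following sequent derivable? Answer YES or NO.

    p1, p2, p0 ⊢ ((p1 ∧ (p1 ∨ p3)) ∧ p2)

Proof tree:
[∧I] p1, p2, p0 ⊢ ((p1 ∧ (p1 ∨ p3)) ∧ p2)
  [Wk] p1, p0 ⊢ (p1 ∧ (p1 ∨ p3))
    [∧I] p1 ⊢ (p1 ∧ (p1 ∨ p3))
      [Ax] p1 ⊢ p1
      [∨I₁] p1 ⊢ (p1 ∨ p3)
        [Ax] p1 ⊢ p1
  [Ax] p2 ⊢ p2

Result: YES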